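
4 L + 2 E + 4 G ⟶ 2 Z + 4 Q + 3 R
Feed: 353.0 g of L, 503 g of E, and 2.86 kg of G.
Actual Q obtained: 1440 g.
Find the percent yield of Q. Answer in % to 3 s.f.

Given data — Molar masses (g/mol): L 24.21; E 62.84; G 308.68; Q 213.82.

n(L) = 353.0 / 24.21 = 14.58 mol
n(E) = 503.0 / 62.84 = 8.004 mol
n(G) = 2.860×1000 / 308.68 = 9.265 mol
n/ν → L: 3.645, E: 4.002, G: 2.316; G is limiting.
theoretical n(Q) = (4/4) × 9.265 = 9.265 mol → 1981 g
% yield = 1440 / 1981 × 100 = 72.69 %

72.7 %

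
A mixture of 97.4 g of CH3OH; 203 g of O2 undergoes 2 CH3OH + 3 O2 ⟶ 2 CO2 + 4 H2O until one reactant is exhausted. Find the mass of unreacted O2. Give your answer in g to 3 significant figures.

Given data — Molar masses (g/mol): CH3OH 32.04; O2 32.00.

n(CH3OH) = 97.40 / 32.04 = 3.040 mol
n(O2) = 203.0 / 32.00 = 6.344 mol
n/ν for CH3OH = 3.040/2 = 1.520
n/ν for O2 = 6.344/3 = 2.115
Smallest n/ν is CH3OH → limiting reagent.
O2 consumed = (3/2) × 3.040 = 4.560 mol
O2 remaining = 6.344 − 4.560 = 1.784 mol
mass = 1.784 × 32.00 = 57.09 g

57.1 g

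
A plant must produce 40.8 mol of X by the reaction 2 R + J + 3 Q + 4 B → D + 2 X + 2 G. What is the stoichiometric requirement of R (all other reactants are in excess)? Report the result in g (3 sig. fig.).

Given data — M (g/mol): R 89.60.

3660 g

n(X) = 40.80 mol
n(R) = (2/2) × 40.80 = 40.80 mol
mass = 40.80 × 89.60 = 3656 g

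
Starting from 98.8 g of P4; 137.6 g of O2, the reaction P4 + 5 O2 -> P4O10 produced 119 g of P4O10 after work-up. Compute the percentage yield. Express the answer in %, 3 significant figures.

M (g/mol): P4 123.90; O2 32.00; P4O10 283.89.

52.6 %

n(P4) = 98.80 / 123.90 = 0.7974 mol
n(O2) = 137.6 / 32.00 = 4.300 mol
n/ν → P4: 0.7974, O2: 0.8600; P4 is limiting.
theoretical n(P4O10) = (1/1) × 0.7974 = 0.7974 mol → 226.4 g
% yield = 119 / 226.4 × 100 = 52.56 %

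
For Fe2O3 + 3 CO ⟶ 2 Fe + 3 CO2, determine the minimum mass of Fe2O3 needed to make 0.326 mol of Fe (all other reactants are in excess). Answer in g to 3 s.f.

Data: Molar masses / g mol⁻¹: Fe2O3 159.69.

26.0 g

n(Fe) = 0.3260 mol
n(Fe2O3) = (1/2) × 0.3260 = 0.1630 mol
mass = 0.1630 × 159.69 = 26.03 g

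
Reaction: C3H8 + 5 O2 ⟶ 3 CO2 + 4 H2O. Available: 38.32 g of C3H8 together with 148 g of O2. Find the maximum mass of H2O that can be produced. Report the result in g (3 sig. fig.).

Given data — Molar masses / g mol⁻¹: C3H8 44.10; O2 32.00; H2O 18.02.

62.6 g

n(C3H8) = 38.32 / 44.10 = 0.8689 mol
n(O2) = 148.0 / 32.00 = 4.625 mol
n/ν for C3H8 = 0.8689/1 = 0.8689
n/ν for O2 = 4.625/5 = 0.9250
Smallest n/ν is C3H8 → limiting reagent.
n(H2O) = (4/1) × 0.8689 = 3.476 mol
mass = 3.476 × 18.02 = 62.64 g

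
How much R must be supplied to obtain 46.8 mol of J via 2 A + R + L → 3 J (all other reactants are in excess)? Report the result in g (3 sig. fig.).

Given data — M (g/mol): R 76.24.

1190 g

n(J) = 46.80 mol
n(R) = (1/3) × 46.80 = 15.60 mol
mass = 15.60 × 76.24 = 1189 g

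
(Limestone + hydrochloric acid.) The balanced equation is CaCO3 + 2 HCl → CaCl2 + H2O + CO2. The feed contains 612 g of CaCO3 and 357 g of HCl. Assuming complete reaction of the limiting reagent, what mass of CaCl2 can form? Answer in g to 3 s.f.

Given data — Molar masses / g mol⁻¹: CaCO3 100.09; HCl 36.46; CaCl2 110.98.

543 g

n(CaCO3) = 612.0 / 100.09 = 6.114 mol
n(HCl) = 357.0 / 36.46 = 9.792 mol
n/ν for CaCO3 = 6.114/1 = 6.114
n/ν for HCl = 9.792/2 = 4.896
Smallest n/ν is HCl → limiting reagent.
n(CaCl2) = (1/2) × 9.792 = 4.896 mol
mass = 4.896 × 110.98 = 543.4 g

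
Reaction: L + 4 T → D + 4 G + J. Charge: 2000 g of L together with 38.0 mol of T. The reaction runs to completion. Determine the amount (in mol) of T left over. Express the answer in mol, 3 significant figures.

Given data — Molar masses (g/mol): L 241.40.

n(L) = 2000 / 241.40 = 8.285 mol
n(T) = 38.00 mol
n/ν → L: 8.285, T: 9.500; L is limiting.
T consumed = (4/1) × 8.285 = 33.14 mol
T remaining = 38.00 − 33.14 = 4.860 mol

4.86 mol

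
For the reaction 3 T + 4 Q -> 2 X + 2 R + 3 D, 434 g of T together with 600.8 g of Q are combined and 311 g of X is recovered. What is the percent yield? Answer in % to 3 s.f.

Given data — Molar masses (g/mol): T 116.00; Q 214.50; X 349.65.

63.5 %

n(T) = 434.0 / 116.00 = 3.741 mol
n(Q) = 600.8 / 214.50 = 2.801 mol
n/ν for T = 3.741/3 = 1.247
n/ν for Q = 2.801/4 = 0.7003
Smallest n/ν is Q → limiting reagent.
theoretical n(X) = (2/4) × 2.801 = 1.401 mol → 489.9 g
% yield = 311 / 489.9 × 100 = 63.48 %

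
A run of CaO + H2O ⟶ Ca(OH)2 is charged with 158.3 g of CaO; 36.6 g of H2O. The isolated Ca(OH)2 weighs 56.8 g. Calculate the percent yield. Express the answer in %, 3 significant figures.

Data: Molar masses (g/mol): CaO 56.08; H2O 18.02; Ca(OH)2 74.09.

n(CaO) = 158.3 / 56.08 = 2.823 mol
n(H2O) = 36.60 / 18.02 = 2.031 mol
n/ν for CaO = 2.823/1 = 2.823
n/ν for H2O = 2.031/1 = 2.031
Smallest n/ν is H2O → limiting reagent.
theoretical n(Ca(OH)2) = (1/1) × 2.031 = 2.031 mol → 150.5 g
% yield = 56.8 / 150.5 × 100 = 37.74 %

37.7 %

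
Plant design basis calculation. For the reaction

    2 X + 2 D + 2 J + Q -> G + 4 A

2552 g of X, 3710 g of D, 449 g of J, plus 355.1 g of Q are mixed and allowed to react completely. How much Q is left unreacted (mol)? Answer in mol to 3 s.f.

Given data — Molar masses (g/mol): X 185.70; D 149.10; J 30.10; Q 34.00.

3.57 mol

n(X) = 2552 / 185.70 = 13.74 mol
n(D) = 3710 / 149.10 = 24.88 mol
n(J) = 449.0 / 30.10 = 14.92 mol
n(Q) = 355.1 / 34.00 = 10.44 mol
n/ν for X = 13.74/2 = 6.870
n/ν for D = 24.88/2 = 12.44
n/ν for J = 14.92/2 = 7.460
n/ν for Q = 10.44/1 = 10.44
Smallest n/ν is X → limiting reagent.
Q consumed = (1/2) × 13.74 = 6.870 mol
Q remaining = 10.44 − 6.870 = 3.570 mol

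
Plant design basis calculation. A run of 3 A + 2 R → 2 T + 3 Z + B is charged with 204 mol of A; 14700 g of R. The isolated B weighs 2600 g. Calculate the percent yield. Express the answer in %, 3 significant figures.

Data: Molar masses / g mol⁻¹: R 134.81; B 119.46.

n(A) = 204.0 mol
n(R) = 14700 / 134.81 = 109.0 mol
n/ν for A = 204.0/3 = 68.00
n/ν for R = 109.0/2 = 54.50
Smallest n/ν is R → limiting reagent.
theoretical n(B) = (1/2) × 109.0 = 54.50 mol → 6511 g
% yield = 2600 / 6511 × 100 = 39.93 %

39.9 %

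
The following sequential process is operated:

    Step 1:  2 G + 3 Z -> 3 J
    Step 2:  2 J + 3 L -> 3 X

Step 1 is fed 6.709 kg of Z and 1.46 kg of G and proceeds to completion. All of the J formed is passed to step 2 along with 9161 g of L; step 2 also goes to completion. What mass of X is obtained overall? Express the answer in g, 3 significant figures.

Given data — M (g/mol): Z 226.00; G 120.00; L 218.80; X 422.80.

11600 g

Step 1:
n(Z) = 6.709×1000 / 226.00 = 29.69 mol
n(G) = 1.460×1000 / 120.00 = 12.17 mol
n/ν → Z: 9.897, G: 6.085; G is limiting.
n(J) produced = (3/2) × 12.17 = 18.26 mol
Step 2:
n(J) available = 18.26 mol
n(L) = 9161 / 218.80 = 41.87 mol
n/ν → J: 9.130, L: 13.96; J is limiting.
n(X) = (3/2) × 18.26 = 27.39 mol
mass = 27.39 × 422.80 = 11580 g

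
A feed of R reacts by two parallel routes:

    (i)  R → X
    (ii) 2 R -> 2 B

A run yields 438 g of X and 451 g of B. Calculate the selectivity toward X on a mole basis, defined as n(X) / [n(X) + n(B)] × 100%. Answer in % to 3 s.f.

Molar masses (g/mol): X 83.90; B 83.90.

49.3 %

n(X) = 438 / 83.90 = 5.221 mol
n(B) = 451 / 83.90 = 5.375 mol
selectivity = 5.221/(5.221+5.375) × 100 = 49.27 %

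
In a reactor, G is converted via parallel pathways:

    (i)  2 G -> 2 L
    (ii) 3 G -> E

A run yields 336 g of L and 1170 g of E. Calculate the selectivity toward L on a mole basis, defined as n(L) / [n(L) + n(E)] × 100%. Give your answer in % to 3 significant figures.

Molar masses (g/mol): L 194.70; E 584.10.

n(L) = 336 / 194.70 = 1.726 mol
n(E) = 1170 / 584.10 = 2.003 mol
selectivity = 1.726/(1.726+2.003) × 100 = 46.29 %

46.3 %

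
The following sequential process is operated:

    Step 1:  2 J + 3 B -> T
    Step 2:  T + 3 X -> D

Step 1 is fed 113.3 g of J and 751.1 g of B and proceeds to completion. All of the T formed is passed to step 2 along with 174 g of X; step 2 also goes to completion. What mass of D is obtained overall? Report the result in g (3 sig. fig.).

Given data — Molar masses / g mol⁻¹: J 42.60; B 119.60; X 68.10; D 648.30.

552 g

Step 1:
n(J) = 113.3 / 42.60 = 2.660 mol
n(B) = 751.1 / 119.60 = 6.280 mol
n/ν for J = 2.660/2 = 1.330
n/ν for B = 6.280/3 = 2.093
Smallest n/ν is J → limiting reagent.
n(T) produced = (1/2) × 2.660 = 1.330 mol
Step 2:
n(T) available = 1.330 mol
n(X) = 174.0 / 68.10 = 2.555 mol
n/ν for T = 1.330/1 = 1.330
n/ν for X = 2.555/3 = 0.8517
Smallest n/ν is X → limiting reagent.
n(D) = (1/3) × 2.555 = 0.8517 mol
mass = 0.8517 × 648.30 = 552.2 g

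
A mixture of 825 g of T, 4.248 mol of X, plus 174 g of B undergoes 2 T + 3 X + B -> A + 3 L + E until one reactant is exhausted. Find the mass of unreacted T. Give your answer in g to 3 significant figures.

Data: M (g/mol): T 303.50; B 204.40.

n(T) = 825.0 / 303.50 = 2.718 mol
n(X) = 4.248 mol
n(B) = 174.0 / 204.40 = 0.8513 mol
n/ν → T: 1.359, X: 1.416, B: 0.8513; B is limiting.
T consumed = (2/1) × 0.8513 = 1.703 mol
T remaining = 2.718 − 1.703 = 1.015 mol
mass = 1.015 × 303.50 = 308.1 g

308 g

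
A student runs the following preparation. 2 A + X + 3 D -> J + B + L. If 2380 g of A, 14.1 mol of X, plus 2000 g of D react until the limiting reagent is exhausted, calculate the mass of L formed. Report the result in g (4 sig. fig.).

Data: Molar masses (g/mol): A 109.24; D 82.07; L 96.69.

785.4 g

n(A) = 2380 / 109.24 = 21.79 mol
n(X) = 14.10 mol
n(D) = 2000 / 82.07 = 24.37 mol
n/ν → A: 10.90, X: 14.10, D: 8.123; D is limiting.
n(L) = (1/3) × 24.37 = 8.123 mol
mass = 8.123 × 96.69 = 785.4 g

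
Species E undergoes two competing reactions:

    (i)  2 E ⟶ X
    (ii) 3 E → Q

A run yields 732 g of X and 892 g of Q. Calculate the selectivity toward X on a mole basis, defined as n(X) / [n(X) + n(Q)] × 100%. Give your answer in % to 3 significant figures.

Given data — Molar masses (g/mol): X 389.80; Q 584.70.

55.2 %

n(X) = 732 / 389.80 = 1.878 mol
n(Q) = 892 / 584.70 = 1.526 mol
selectivity = 1.878/(1.878+1.526) × 100 = 55.17 %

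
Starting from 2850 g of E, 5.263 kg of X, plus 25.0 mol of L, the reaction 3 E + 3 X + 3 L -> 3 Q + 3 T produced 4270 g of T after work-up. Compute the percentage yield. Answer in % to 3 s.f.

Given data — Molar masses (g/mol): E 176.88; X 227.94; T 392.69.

n(E) = 2850 / 176.88 = 16.11 mol
n(X) = 5.263×1000 / 227.94 = 23.09 mol
n(L) = 25.00 mol
n/ν → E: 5.370, X: 7.697, L: 8.333; E is limiting.
theoretical n(T) = (3/3) × 16.11 = 16.11 mol → 6326 g
% yield = 4270 / 6326 × 100 = 67.50 %

67.5 %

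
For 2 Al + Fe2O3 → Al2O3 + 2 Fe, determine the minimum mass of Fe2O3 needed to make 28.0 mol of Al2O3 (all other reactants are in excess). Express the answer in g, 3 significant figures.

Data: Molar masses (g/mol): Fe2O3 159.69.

4470 g

n(Al2O3) = 28.00 mol
n(Fe2O3) = (1/1) × 28.00 = 28.00 mol
mass = 28.00 × 159.69 = 4471 g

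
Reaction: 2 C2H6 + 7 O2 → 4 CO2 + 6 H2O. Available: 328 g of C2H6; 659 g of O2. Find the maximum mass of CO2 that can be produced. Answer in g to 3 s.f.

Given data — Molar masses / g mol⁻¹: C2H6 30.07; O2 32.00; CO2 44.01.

518 g

n(C2H6) = 328.0 / 30.07 = 10.91 mol
n(O2) = 659.0 / 32.00 = 20.59 mol
n/ν for C2H6 = 10.91/2 = 5.455
n/ν for O2 = 20.59/7 = 2.941
Smallest n/ν is O2 → limiting reagent.
n(CO2) = (4/7) × 20.59 = 11.77 mol
mass = 11.77 × 44.01 = 518.0 g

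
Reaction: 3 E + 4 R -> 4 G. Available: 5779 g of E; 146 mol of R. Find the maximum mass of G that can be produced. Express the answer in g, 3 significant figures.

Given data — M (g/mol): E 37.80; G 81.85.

12000 g

n(E) = 5779 / 37.80 = 152.9 mol
n(R) = 146.0 mol
n/ν for E = 152.9/3 = 50.97
n/ν for R = 146.0/4 = 36.50
Smallest n/ν is R → limiting reagent.
n(G) = (4/4) × 146.0 = 146.0 mol
mass = 146.0 × 81.85 = 11950 g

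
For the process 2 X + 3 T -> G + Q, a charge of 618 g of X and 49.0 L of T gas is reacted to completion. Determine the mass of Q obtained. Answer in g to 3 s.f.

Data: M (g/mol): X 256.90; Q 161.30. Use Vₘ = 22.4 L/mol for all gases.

n(X) = 618.0 / 256.90 = 2.406 mol
n(T) = 49.00 / 22.4 = 2.188 mol
n/ν → X: 1.203, T: 0.7293; T is limiting.
n(Q) = (1/3) × 2.188 = 0.7293 mol
mass = 0.7293 × 161.30 = 117.6 g

118 g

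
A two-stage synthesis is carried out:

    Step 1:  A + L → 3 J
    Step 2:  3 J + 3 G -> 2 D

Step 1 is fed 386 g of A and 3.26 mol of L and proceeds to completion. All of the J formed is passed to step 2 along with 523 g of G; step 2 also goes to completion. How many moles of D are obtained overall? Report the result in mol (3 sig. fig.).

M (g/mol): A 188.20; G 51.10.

4.10 mol

Step 1:
n(A) = 386.0 / 188.20 = 2.051 mol
n(L) = 3.260 mol
n/ν for A = 2.051/1 = 2.051
n/ν for L = 3.260/1 = 3.260
Smallest n/ν is A → limiting reagent.
n(J) produced = (3/1) × 2.051 = 6.153 mol
Step 2:
n(J) available = 6.153 mol
n(G) = 523.0 / 51.10 = 10.23 mol
n/ν for J = 6.153/3 = 2.051
n/ν for G = 10.23/3 = 3.410
Smallest n/ν is J → limiting reagent.
n(D) = (2/3) × 6.153 = 4.102 mol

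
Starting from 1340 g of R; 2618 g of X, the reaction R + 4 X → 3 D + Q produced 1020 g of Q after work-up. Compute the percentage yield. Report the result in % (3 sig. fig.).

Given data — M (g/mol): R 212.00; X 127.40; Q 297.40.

n(R) = 1340 / 212.00 = 6.321 mol
n(X) = 2618 / 127.40 = 20.55 mol
n/ν for R = 6.321/1 = 6.321
n/ν for X = 20.55/4 = 5.138
Smallest n/ν is X → limiting reagent.
theoretical n(Q) = (1/4) × 20.55 = 5.138 mol → 1528 g
% yield = 1020 / 1528 × 100 = 66.75 %

66.8 %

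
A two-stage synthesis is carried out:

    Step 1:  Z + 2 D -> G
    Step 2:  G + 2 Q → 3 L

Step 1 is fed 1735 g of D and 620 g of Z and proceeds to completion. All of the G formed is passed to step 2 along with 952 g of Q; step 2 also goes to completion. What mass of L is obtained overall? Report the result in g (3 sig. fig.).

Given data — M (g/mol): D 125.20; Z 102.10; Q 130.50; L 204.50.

Step 1:
n(D) = 1735 / 125.20 = 13.86 mol
n(Z) = 620.0 / 102.10 = 6.072 mol
n/ν for D = 13.86/2 = 6.930
n/ν for Z = 6.072/1 = 6.072
Smallest n/ν is Z → limiting reagent.
n(G) produced = (1/1) × 6.072 = 6.072 mol
Step 2:
n(G) available = 6.072 mol
n(Q) = 952.0 / 130.50 = 7.295 mol
n/ν for G = 6.072/1 = 6.072
n/ν for Q = 7.295/2 = 3.648
Smallest n/ν is Q → limiting reagent.
n(L) = (3/2) × 7.295 = 10.94 mol
mass = 10.94 × 204.50 = 2237 g

2240 g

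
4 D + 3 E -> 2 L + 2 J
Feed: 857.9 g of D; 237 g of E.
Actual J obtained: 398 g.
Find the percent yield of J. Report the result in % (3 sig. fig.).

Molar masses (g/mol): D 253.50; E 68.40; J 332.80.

70.7 %

n(D) = 857.9 / 253.50 = 3.384 mol
n(E) = 237.0 / 68.40 = 3.465 mol
n/ν → D: 0.8460, E: 1.155; D is limiting.
theoretical n(J) = (2/4) × 3.384 = 1.692 mol → 563.1 g
% yield = 398 / 563.1 × 100 = 70.68 %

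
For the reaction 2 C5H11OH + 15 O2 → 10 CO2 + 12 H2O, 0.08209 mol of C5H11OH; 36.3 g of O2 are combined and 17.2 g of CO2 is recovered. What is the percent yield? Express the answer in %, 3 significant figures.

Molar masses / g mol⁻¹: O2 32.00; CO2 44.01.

95.2 %

n(C5H11OH) = 0.08209 mol
n(O2) = 36.30 / 32.00 = 1.134 mol
n/ν → C5H11OH: 0.04105, O2: 0.07560; C5H11OH is limiting.
theoretical n(CO2) = (10/2) × 0.08209 = 0.4105 mol → 18.07 g
% yield = 17.2 / 18.07 × 100 = 95.19 %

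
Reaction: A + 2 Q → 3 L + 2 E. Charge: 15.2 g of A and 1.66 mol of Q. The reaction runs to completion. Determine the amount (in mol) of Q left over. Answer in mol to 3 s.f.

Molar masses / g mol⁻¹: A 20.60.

0.184 mol

n(A) = 15.20 / 20.60 = 0.7379 mol
n(Q) = 1.660 mol
n/ν for A = 0.7379/1 = 0.7379
n/ν for Q = 1.660/2 = 0.8300
Smallest n/ν is A → limiting reagent.
Q consumed = (2/1) × 0.7379 = 1.476 mol
Q remaining = 1.660 − 1.476 = 0.1840 mol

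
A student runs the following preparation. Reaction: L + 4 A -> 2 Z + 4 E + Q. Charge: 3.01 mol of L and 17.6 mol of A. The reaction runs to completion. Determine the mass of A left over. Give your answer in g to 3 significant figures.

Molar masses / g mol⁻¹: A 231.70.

n(L) = 3.010 mol
n(A) = 17.60 mol
n/ν for L = 3.010/1 = 3.010
n/ν for A = 17.60/4 = 4.400
Smallest n/ν is L → limiting reagent.
A consumed = (4/1) × 3.010 = 12.04 mol
A remaining = 17.60 − 12.04 = 5.560 mol
mass = 5.560 × 231.70 = 1288 g

1290 g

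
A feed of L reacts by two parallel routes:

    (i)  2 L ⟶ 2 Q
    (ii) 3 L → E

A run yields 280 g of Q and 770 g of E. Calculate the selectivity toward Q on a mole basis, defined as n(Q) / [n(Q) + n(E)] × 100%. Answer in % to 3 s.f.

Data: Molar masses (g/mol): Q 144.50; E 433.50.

52.2 %

n(Q) = 280 / 144.50 = 1.938 mol
n(E) = 770 / 433.50 = 1.776 mol
selectivity = 1.938/(1.938+1.776) × 100 = 52.18 %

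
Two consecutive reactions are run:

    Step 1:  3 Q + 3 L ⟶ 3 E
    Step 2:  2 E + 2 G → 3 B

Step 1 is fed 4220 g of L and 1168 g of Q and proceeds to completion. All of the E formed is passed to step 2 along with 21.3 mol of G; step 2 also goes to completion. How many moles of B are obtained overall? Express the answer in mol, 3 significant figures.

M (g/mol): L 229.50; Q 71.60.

Step 1:
n(L) = 4220 / 229.50 = 18.39 mol
n(Q) = 1168 / 71.60 = 16.31 mol
n/ν for L = 18.39/3 = 6.130
n/ν for Q = 16.31/3 = 5.437
Smallest n/ν is Q → limiting reagent.
n(E) produced = (3/3) × 16.31 = 16.31 mol
Step 2:
n(E) available = 16.31 mol
n(G) = 21.30 mol
n/ν for E = 16.31/2 = 8.155
n/ν for G = 21.30/2 = 10.65
Smallest n/ν is E → limiting reagent.
n(B) = (3/2) × 16.31 = 24.47 mol

24.5 mol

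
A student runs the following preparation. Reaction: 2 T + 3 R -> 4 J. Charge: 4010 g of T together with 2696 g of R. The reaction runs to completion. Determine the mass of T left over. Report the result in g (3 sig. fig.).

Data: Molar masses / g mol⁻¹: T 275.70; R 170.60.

n(T) = 4010 / 275.70 = 14.54 mol
n(R) = 2696 / 170.60 = 15.80 mol
n/ν → T: 7.270, R: 5.267; R is limiting.
T consumed = (2/3) × 15.80 = 10.53 mol
T remaining = 14.54 − 10.53 = 4.010 mol
mass = 4.010 × 275.70 = 1106 g

1110 g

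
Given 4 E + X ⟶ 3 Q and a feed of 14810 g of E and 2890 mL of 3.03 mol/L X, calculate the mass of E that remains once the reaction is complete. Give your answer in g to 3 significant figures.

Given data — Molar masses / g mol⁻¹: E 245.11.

n(E) = 14810 / 245.11 = 60.42 mol
n(X) = 3.03 × 2890/1000 = 8.757 mol
n/ν → E: 15.11, X: 8.757; X is limiting.
E consumed = (4/1) × 8.757 = 35.03 mol
E remaining = 60.42 − 35.03 = 25.39 mol
mass = 25.39 × 245.11 = 6223 g

6220 g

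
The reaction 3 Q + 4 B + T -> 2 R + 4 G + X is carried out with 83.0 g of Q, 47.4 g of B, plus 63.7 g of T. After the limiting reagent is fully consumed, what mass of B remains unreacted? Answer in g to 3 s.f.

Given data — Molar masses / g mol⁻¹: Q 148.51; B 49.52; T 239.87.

10.5 g

n(Q) = 83.00 / 148.51 = 0.5589 mol
n(B) = 47.40 / 49.52 = 0.9572 mol
n(T) = 63.70 / 239.87 = 0.2656 mol
n/ν for Q = 0.5589/3 = 0.1863
n/ν for B = 0.9572/4 = 0.2393
n/ν for T = 0.2656/1 = 0.2656
Smallest n/ν is Q → limiting reagent.
B consumed = (4/3) × 0.5589 = 0.7452 mol
B remaining = 0.9572 − 0.7452 = 0.2120 mol
mass = 0.2120 × 49.52 = 10.50 g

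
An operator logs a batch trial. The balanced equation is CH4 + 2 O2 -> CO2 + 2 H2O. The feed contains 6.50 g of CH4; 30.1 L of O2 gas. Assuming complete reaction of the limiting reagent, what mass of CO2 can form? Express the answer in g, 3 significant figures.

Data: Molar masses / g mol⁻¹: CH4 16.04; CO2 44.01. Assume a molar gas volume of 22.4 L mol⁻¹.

n(CH4) = 6.500 / 16.04 = 0.4052 mol
n(O2) = 30.10 / 22.4 = 1.344 mol
n/ν for CH4 = 0.4052/1 = 0.4052
n/ν for O2 = 1.344/2 = 0.6720
Smallest n/ν is CH4 → limiting reagent.
n(CO2) = (1/1) × 0.4052 = 0.4052 mol
mass = 0.4052 × 44.01 = 17.83 g

17.8 g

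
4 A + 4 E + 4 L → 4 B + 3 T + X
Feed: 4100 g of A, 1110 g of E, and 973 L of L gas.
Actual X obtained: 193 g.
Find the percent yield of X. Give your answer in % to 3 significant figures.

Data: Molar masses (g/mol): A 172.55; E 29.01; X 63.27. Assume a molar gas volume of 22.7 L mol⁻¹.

n(A) = 4100 / 172.55 = 23.76 mol
n(E) = 1110 / 29.01 = 38.26 mol
n(L) = 973.0 / 22.7 = 42.86 mol
n/ν for A = 23.76/4 = 5.940
n/ν for E = 38.26/4 = 9.565
n/ν for L = 42.86/4 = 10.72
Smallest n/ν is A → limiting reagent.
theoretical n(X) = (1/4) × 23.76 = 5.940 mol → 375.8 g
% yield = 193 / 375.8 × 100 = 51.36 %

51.4 %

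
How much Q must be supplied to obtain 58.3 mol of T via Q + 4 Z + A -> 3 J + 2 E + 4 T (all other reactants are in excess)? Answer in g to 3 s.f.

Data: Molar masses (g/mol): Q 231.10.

3370 g

n(T) = 58.30 mol
n(Q) = (1/4) × 58.30 = 14.58 mol
mass = 14.58 × 231.10 = 3369 g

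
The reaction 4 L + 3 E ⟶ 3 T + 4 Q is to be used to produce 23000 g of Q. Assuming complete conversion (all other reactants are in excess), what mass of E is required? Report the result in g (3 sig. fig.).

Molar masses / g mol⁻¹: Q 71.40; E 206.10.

49800 g

n(Q) = 23000 / 71.40 = 322.1 mol
n(E) = (3/4) × 322.1 = 241.6 mol
mass = 241.6 × 206.10 = 49790 g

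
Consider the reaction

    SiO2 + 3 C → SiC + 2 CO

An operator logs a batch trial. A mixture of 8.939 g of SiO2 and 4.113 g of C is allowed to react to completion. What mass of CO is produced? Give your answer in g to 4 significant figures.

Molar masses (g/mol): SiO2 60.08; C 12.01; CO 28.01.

6.395 g

n(SiO2) = 8.939 / 60.08 = 0.1488 mol
n(C) = 4.113 / 12.01 = 0.3425 mol
n/ν → SiO2: 0.1488, C: 0.1142; C is limiting.
n(CO) = (2/3) × 0.3425 = 0.2283 mol
mass = 0.2283 × 28.01 = 6.395 g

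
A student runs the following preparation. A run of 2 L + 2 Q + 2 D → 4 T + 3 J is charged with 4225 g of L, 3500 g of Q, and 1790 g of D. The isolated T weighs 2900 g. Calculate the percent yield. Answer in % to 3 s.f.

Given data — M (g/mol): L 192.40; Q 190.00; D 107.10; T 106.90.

81.2 %

n(L) = 4225 / 192.40 = 21.96 mol
n(Q) = 3500 / 190.00 = 18.42 mol
n(D) = 1790 / 107.10 = 16.71 mol
n/ν → L: 10.98, Q: 9.210, D: 8.355; D is limiting.
theoretical n(T) = (4/2) × 16.71 = 33.42 mol → 3573 g
% yield = 2900 / 3573 × 100 = 81.16 %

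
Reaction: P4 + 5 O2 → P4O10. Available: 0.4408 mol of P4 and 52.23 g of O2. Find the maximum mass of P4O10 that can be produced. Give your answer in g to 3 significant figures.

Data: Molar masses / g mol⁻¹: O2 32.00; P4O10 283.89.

92.7 g

n(P4) = 0.4408 mol
n(O2) = 52.23 / 32.00 = 1.632 mol
n/ν → P4: 0.4408, O2: 0.3264; O2 is limiting.
n(P4O10) = (1/5) × 1.632 = 0.3264 mol
mass = 0.3264 × 283.89 = 92.66 g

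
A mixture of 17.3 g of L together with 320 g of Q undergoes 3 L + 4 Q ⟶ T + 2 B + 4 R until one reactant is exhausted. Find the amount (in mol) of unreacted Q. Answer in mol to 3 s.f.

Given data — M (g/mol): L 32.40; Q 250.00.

n(L) = 17.30 / 32.40 = 0.5340 mol
n(Q) = 320.0 / 250.00 = 1.280 mol
n/ν for L = 0.5340/3 = 0.1780
n/ν for Q = 1.280/4 = 0.3200
Smallest n/ν is L → limiting reagent.
Q consumed = (4/3) × 0.5340 = 0.7120 mol
Q remaining = 1.280 − 0.7120 = 0.5680 mol

0.568 mol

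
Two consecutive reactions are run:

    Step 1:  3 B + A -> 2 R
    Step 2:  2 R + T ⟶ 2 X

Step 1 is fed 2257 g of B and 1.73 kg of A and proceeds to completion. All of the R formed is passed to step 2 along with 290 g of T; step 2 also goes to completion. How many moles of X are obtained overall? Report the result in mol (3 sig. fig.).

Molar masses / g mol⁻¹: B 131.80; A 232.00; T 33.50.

Step 1:
n(B) = 2257 / 131.80 = 17.12 mol
n(A) = 1.730×1000 / 232.00 = 7.457 mol
n/ν for B = 17.12/3 = 5.707
n/ν for A = 7.457/1 = 7.457
Smallest n/ν is B → limiting reagent.
n(R) produced = (2/3) × 17.12 = 11.41 mol
Step 2:
n(R) available = 11.41 mol
n(T) = 290.0 / 33.50 = 8.657 mol
n/ν for R = 11.41/2 = 5.705
n/ν for T = 8.657/1 = 8.657
Smallest n/ν is R → limiting reagent.
n(X) = (2/2) × 11.41 = 11.41 mol

11.4 mol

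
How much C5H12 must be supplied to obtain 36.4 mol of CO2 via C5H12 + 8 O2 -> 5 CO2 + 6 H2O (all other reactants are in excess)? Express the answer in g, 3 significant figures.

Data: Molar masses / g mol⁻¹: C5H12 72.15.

525 g

n(CO2) = 36.40 mol
n(C5H12) = (1/5) × 36.40 = 7.280 mol
mass = 7.280 × 72.15 = 525.3 g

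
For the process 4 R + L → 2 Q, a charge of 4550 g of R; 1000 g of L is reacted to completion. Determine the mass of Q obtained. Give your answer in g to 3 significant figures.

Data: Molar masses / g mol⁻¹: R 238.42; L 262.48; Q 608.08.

4630 g

n(R) = 4550 / 238.42 = 19.08 mol
n(L) = 1000 / 262.48 = 3.810 mol
n/ν → R: 4.770, L: 3.810; L is limiting.
n(Q) = (2/1) × 3.810 = 7.620 mol
mass = 7.620 × 608.08 = 4634 g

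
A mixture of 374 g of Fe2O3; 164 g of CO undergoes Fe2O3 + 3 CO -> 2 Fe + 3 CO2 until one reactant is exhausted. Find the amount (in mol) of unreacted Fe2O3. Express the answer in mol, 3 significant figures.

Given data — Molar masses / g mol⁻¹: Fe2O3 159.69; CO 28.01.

n(Fe2O3) = 374.0 / 159.69 = 2.342 mol
n(CO) = 164.0 / 28.01 = 5.855 mol
n/ν for Fe2O3 = 2.342/1 = 2.342
n/ν for CO = 5.855/3 = 1.952
Smallest n/ν is CO → limiting reagent.
Fe2O3 consumed = (1/3) × 5.855 = 1.952 mol
Fe2O3 remaining = 2.342 − 1.952 = 0.3900 mol

0.390 mol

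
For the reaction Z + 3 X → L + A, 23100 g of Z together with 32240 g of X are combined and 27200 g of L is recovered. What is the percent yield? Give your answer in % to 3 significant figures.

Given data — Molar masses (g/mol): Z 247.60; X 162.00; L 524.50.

78.2 %

n(Z) = 23100 / 247.60 = 93.30 mol
n(X) = 32240 / 162.00 = 199.0 mol
n/ν → Z: 93.30, X: 66.33; X is limiting.
theoretical n(L) = (1/3) × 199.0 = 66.33 mol → 34790 g
% yield = 27200 / 34790 × 100 = 78.18 %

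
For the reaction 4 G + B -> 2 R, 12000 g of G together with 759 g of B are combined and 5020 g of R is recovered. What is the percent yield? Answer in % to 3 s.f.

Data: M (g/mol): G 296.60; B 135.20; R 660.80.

n(G) = 12000 / 296.60 = 40.46 mol
n(B) = 759.0 / 135.20 = 5.614 mol
n/ν → G: 10.12, B: 5.614; B is limiting.
theoretical n(R) = (2/1) × 5.614 = 11.23 mol → 7421 g
% yield = 5020 / 7421 × 100 = 67.65 %

67.7 %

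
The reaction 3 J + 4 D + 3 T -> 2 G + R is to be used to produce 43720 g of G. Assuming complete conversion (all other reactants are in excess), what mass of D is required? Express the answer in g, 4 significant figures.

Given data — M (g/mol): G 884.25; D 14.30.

n(G) = 43720 / 884.25 = 49.44 mol
n(D) = (4/2) × 49.44 = 98.88 mol
mass = 98.88 × 14.30 = 1414 g

1414 g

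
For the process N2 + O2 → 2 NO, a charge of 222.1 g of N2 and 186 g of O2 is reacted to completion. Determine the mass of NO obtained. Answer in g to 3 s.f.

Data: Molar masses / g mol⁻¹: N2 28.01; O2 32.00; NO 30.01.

349 g

n(N2) = 222.1 / 28.01 = 7.929 mol
n(O2) = 186.0 / 32.00 = 5.813 mol
n/ν for N2 = 7.929/1 = 7.929
n/ν for O2 = 5.813/1 = 5.813
Smallest n/ν is O2 → limiting reagent.
n(NO) = (2/1) × 5.813 = 11.63 mol
mass = 11.63 × 30.01 = 349.0 g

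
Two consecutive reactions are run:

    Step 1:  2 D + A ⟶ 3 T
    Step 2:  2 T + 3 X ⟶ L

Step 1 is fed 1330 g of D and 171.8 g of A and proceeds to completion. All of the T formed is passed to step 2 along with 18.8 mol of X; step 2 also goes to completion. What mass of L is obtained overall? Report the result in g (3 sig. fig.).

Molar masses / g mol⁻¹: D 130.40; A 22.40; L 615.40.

3860 g

Step 1:
n(D) = 1330 / 130.40 = 10.20 mol
n(A) = 171.8 / 22.40 = 7.670 mol
n/ν for D = 10.20/2 = 5.100
n/ν for A = 7.670/1 = 7.670
Smallest n/ν is D → limiting reagent.
n(T) produced = (3/2) × 10.20 = 15.30 mol
Step 2:
n(T) available = 15.30 mol
n(X) = 18.80 mol
n/ν for T = 15.30/2 = 7.650
n/ν for X = 18.80/3 = 6.267
Smallest n/ν is X → limiting reagent.
n(L) = (1/3) × 18.80 = 6.267 mol
mass = 6.267 × 615.40 = 3857 g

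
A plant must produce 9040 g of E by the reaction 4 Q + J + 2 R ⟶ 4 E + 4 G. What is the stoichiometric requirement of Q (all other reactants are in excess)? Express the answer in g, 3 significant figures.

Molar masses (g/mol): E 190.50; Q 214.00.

n(E) = 9040 / 190.50 = 47.45 mol
n(Q) = (4/4) × 47.45 = 47.45 mol
mass = 47.45 × 214.00 = 10150 g

10200 g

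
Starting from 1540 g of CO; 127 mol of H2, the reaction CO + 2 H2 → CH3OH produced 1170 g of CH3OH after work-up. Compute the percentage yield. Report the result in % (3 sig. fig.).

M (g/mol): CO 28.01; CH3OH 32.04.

66.4 %

n(CO) = 1540 / 28.01 = 54.98 mol
n(H2) = 127.0 mol
n/ν for CO = 54.98/1 = 54.98
n/ν for H2 = 127.0/2 = 63.50
Smallest n/ν is CO → limiting reagent.
theoretical n(CH3OH) = (1/1) × 54.98 = 54.98 mol → 1762 g
% yield = 1170 / 1762 × 100 = 66.40 %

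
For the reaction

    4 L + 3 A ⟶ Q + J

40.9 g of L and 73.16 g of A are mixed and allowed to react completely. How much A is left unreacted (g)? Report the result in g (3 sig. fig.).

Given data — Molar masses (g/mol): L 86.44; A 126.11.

28.4 g

n(L) = 40.90 / 86.44 = 0.4732 mol
n(A) = 73.16 / 126.11 = 0.5801 mol
n/ν for L = 0.4732/4 = 0.1183
n/ν for A = 0.5801/3 = 0.1934
Smallest n/ν is L → limiting reagent.
A consumed = (3/4) × 0.4732 = 0.3549 mol
A remaining = 0.5801 − 0.3549 = 0.2252 mol
mass = 0.2252 × 126.11 = 28.40 g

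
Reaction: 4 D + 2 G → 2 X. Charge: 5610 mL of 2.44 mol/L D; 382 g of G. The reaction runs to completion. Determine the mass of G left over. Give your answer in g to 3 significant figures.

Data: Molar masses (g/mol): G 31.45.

n(D) = 2.44 × 5610/1000 = 13.69 mol
n(G) = 382.0 / 31.45 = 12.15 mol
n/ν → D: 3.423, G: 6.075; D is limiting.
G consumed = (2/4) × 13.69 = 6.845 mol
G remaining = 12.15 − 6.845 = 5.305 mol
mass = 5.305 × 31.45 = 166.8 g

167 g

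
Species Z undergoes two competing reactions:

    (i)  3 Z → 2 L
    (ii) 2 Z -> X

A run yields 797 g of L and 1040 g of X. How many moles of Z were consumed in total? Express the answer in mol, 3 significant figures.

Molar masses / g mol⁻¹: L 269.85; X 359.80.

n(L) = 797 / 269.85 = 2.953 mol
n(X) = 1040 / 359.80 = 2.890 mol
n(Z) via (i) = (3/2)×2.953 = 4.430 mol
n(Z) via (ii) = (2/1)×2.890 = 5.780 mol
total n(Z) = 4.430 + 5.780 = 10.21 mol

10.2 mol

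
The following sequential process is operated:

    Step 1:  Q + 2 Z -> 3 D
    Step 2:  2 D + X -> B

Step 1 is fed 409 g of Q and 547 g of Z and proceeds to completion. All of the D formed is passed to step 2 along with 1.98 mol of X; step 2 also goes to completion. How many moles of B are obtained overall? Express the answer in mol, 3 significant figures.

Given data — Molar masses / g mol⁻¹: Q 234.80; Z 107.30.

1.98 mol

Step 1:
n(Q) = 409.0 / 234.80 = 1.742 mol
n(Z) = 547.0 / 107.30 = 5.098 mol
n/ν for Q = 1.742/1 = 1.742
n/ν for Z = 5.098/2 = 2.549
Smallest n/ν is Q → limiting reagent.
n(D) produced = (3/1) × 1.742 = 5.226 mol
Step 2:
n(D) available = 5.226 mol
n(X) = 1.980 mol
n/ν for D = 5.226/2 = 2.613
n/ν for X = 1.980/1 = 1.980
Smallest n/ν is X → limiting reagent.
n(B) = (1/1) × 1.980 = 1.980 mol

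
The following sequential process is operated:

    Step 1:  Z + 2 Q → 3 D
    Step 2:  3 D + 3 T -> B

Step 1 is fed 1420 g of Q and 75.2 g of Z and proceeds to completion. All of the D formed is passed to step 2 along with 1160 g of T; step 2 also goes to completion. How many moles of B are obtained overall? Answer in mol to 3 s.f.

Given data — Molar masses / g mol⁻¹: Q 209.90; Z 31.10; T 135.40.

Step 1:
n(Q) = 1420 / 209.90 = 6.765 mol
n(Z) = 75.20 / 31.10 = 2.418 mol
n/ν for Q = 6.765/2 = 3.383
n/ν for Z = 2.418/1 = 2.418
Smallest n/ν is Z → limiting reagent.
n(D) produced = (3/1) × 2.418 = 7.254 mol
Step 2:
n(D) available = 7.254 mol
n(T) = 1160 / 135.40 = 8.567 mol
n/ν for D = 7.254/3 = 2.418
n/ν for T = 8.567/3 = 2.856
Smallest n/ν is D → limiting reagent.
n(B) = (1/3) × 7.254 = 2.418 mol

2.42 mol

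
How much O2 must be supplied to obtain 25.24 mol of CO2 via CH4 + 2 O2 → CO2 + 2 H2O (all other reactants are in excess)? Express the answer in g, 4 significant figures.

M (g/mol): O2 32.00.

1615 g

n(CO2) = 25.24 mol
n(O2) = (2/1) × 25.24 = 50.48 mol
mass = 50.48 × 32.00 = 1615 g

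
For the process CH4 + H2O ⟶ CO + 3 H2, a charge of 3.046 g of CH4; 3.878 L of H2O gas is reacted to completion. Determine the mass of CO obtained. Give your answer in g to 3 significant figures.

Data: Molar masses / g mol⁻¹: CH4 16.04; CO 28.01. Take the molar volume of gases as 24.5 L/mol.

n(CH4) = 3.046 / 16.04 = 0.1899 mol
n(H2O) = 3.878 / 24.5 = 0.1583 mol
n/ν for CH4 = 0.1899/1 = 0.1899
n/ν for H2O = 0.1583/1 = 0.1583
Smallest n/ν is H2O → limiting reagent.
n(CO) = (1/1) × 0.1583 = 0.1583 mol
mass = 0.1583 × 28.01 = 4.434 g

4.43 g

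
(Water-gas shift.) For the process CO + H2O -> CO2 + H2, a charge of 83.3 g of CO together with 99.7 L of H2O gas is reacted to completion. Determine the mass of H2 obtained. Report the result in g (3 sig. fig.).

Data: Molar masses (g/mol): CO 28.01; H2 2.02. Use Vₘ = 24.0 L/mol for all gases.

6.01 g

n(CO) = 83.30 / 28.01 = 2.974 mol
n(H2O) = 99.70 / 24.0 = 4.154 mol
n/ν for CO = 2.974/1 = 2.974
n/ν for H2O = 4.154/1 = 4.154
Smallest n/ν is CO → limiting reagent.
n(H2) = (1/1) × 2.974 = 2.974 mol
mass = 2.974 × 2.02 = 6.007 g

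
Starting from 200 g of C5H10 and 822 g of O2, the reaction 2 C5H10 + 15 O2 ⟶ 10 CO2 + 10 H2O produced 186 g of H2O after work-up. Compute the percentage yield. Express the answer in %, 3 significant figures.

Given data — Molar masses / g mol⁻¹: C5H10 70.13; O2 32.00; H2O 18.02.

n(C5H10) = 200.0 / 70.13 = 2.852 mol
n(O2) = 822.0 / 32.00 = 25.69 mol
n/ν for C5H10 = 2.852/2 = 1.426
n/ν for O2 = 25.69/15 = 1.713
Smallest n/ν is C5H10 → limiting reagent.
theoretical n(H2O) = (10/2) × 2.852 = 14.26 mol → 257.0 g
% yield = 186 / 257.0 × 100 = 72.37 %

72.4 %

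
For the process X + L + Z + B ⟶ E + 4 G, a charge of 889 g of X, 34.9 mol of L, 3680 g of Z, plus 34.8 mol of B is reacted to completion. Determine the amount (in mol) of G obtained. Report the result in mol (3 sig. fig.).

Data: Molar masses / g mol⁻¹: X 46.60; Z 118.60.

n(X) = 889.0 / 46.60 = 19.08 mol
n(L) = 34.90 mol
n(Z) = 3680 / 118.60 = 31.03 mol
n(B) = 34.80 mol
n/ν for X = 19.08/1 = 19.08
n/ν for L = 34.90/1 = 34.90
n/ν for Z = 31.03/1 = 31.03
n/ν for B = 34.80/1 = 34.80
Smallest n/ν is X → limiting reagent.
n(G) = (4/1) × 19.08 = 76.32 mol

76.3 mol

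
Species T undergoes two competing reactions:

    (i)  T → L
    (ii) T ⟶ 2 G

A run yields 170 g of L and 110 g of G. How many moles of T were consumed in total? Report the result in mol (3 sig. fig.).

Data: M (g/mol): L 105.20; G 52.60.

n(L) = 170 / 105.20 = 1.616 mol
n(G) = 110 / 52.60 = 2.091 mol
n(T) via (i) = (1/1)×1.616 = 1.616 mol
n(T) via (ii) = (1/2)×2.091 = 1.046 mol
total n(T) = 1.616 + 1.046 = 2.662 mol

2.66 mol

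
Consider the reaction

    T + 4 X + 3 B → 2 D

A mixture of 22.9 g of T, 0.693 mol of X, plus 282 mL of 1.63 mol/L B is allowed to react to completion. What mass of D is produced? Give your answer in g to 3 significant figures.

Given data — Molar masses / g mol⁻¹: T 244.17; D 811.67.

n(T) = 22.90 / 244.17 = 0.09379 mol
n(X) = 0.6930 mol
n(B) = 1.63 × 282.0/1000 = 0.4597 mol
n/ν for T = 0.09379/1 = 0.09379
n/ν for X = 0.6930/4 = 0.1733
n/ν for B = 0.4597/3 = 0.1532
Smallest n/ν is T → limiting reagent.
n(D) = (2/1) × 0.09379 = 0.1876 mol
mass = 0.1876 × 811.67 = 152.3 g

152 g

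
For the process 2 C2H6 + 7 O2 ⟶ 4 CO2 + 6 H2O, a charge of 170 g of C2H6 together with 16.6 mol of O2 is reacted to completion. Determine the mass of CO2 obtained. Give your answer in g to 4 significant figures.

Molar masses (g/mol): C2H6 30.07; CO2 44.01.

n(C2H6) = 170.0 / 30.07 = 5.653 mol
n(O2) = 16.60 mol
n/ν → C2H6: 2.827, O2: 2.371; O2 is limiting.
n(CO2) = (4/7) × 16.60 = 9.486 mol
mass = 9.486 × 44.01 = 417.5 g

417.5 g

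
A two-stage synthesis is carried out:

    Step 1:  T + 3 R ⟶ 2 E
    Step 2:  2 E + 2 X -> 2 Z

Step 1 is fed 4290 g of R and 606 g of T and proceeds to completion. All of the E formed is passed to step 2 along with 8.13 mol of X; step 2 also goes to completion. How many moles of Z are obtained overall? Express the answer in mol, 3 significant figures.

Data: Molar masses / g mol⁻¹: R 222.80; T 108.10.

8.13 mol

Step 1:
n(R) = 4290 / 222.80 = 19.25 mol
n(T) = 606.0 / 108.10 = 5.606 mol
n/ν → R: 6.417, T: 5.606; T is limiting.
n(E) produced = (2/1) × 5.606 = 11.21 mol
Step 2:
n(E) available = 11.21 mol
n(X) = 8.130 mol
n/ν → E: 5.605, X: 4.065; X is limiting.
n(Z) = (2/2) × 8.130 = 8.130 mol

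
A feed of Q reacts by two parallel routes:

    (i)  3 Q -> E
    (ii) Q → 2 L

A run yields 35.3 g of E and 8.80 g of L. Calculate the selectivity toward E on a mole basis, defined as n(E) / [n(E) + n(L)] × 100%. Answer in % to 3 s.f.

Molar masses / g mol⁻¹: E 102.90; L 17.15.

n(E) = 35.3 / 102.90 = 0.3431 mol
n(L) = 8.80 / 17.15 = 0.5131 mol
selectivity = 0.3431/(0.3431+0.5131) × 100 = 40.07 %

40.1 %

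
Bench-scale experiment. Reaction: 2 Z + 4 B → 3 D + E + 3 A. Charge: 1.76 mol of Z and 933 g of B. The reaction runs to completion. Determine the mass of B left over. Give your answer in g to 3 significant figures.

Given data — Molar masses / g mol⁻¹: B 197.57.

238 g

n(Z) = 1.760 mol
n(B) = 933.0 / 197.57 = 4.722 mol
n/ν for Z = 1.760/2 = 0.8800
n/ν for B = 4.722/4 = 1.181
Smallest n/ν is Z → limiting reagent.
B consumed = (4/2) × 1.760 = 3.520 mol
B remaining = 4.722 − 3.520 = 1.202 mol
mass = 1.202 × 197.57 = 237.5 g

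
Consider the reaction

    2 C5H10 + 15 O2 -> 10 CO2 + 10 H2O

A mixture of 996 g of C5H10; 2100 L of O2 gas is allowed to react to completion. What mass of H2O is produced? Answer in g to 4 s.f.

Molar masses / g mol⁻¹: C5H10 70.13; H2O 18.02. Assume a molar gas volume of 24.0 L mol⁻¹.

1051 g

n(C5H10) = 996.0 / 70.13 = 14.20 mol
n(O2) = 2100 / 24.0 = 87.50 mol
n/ν → C5H10: 7.100, O2: 5.833; O2 is limiting.
n(H2O) = (10/15) × 87.50 = 58.33 mol
mass = 58.33 × 18.02 = 1051 g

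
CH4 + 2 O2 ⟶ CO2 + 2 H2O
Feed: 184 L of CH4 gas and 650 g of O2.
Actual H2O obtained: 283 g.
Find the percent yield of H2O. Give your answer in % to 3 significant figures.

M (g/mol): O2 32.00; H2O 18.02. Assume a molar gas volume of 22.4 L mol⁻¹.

95.6 %

n(CH4) = 184.0 / 22.4 = 8.214 mol
n(O2) = 650.0 / 32.00 = 20.31 mol
n/ν for CH4 = 8.214/1 = 8.214
n/ν for O2 = 20.31/2 = 10.16
Smallest n/ν is CH4 → limiting reagent.
theoretical n(H2O) = (2/1) × 8.214 = 16.43 mol → 296.1 g
% yield = 283 / 296.1 × 100 = 95.58 %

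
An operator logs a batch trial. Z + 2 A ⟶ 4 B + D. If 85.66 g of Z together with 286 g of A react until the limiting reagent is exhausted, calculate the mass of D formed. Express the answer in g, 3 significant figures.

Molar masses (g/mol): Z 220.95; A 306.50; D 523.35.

203 g

n(Z) = 85.66 / 220.95 = 0.3877 mol
n(A) = 286.0 / 306.50 = 0.9331 mol
n/ν for Z = 0.3877/1 = 0.3877
n/ν for A = 0.9331/2 = 0.4666
Smallest n/ν is Z → limiting reagent.
n(D) = (1/1) × 0.3877 = 0.3877 mol
mass = 0.3877 × 523.35 = 202.9 g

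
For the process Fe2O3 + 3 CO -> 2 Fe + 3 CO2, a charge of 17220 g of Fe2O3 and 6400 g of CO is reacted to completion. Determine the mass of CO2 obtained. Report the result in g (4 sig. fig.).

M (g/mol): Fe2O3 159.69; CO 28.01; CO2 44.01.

n(Fe2O3) = 17220 / 159.69 = 107.8 mol
n(CO) = 6400 / 28.01 = 228.5 mol
n/ν for Fe2O3 = 107.8/1 = 107.8
n/ν for CO = 228.5/3 = 76.17
Smallest n/ν is CO → limiting reagent.
n(CO2) = (3/3) × 228.5 = 228.5 mol
mass = 228.5 × 44.01 = 10060 g

10060 g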